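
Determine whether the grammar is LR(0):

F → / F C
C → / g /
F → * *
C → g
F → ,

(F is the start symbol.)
A grammar is LR(0) if no state in the canonical LR(0) collection has:
  - both a shift item (dot before a terminal) and a complete item (shift-reduce conflict), or
  - two or more complete items (reduce-reduce conflict; the accept item [F' → F .] counts as a complete item here).

Augment with F' → F and build the canonical LR(0) collection (I0 = CLOSURE({[F' → . F]}), then GOTO on every symbol after a dot until no new states appear). It has 12 states:
  I0: { [F → . * *], [F → . ,], [F → . / F C], [F' → . F] }  — shift
  I1: { [F → * . *] }  — shift
  I2: { [F → , .] }  — reduce
  I3: { [F → . * *], [F → . ,], [F → . / F C], [F → / . F C] }  — shift
  I4: { [F' → F .] }  — accept
  I5: { [C → . / g /], [C → . g], [F → / F . C] }  — shift
  I6: { [C → / . g /] }  — shift
  I7: { [F → / F C .] }  — reduce
  I8: { [C → g .] }  — reduce
  I9: { [C → / g . /] }  — shift
  I10: { [C → / g / .] }  — reduce
  I11: { [F → * * .] }  — reduce

Every state is either a pure shift/goto state or contains exactly one complete item and nothing to shift — no conflicts. The grammar is LR(0).

Answer: Yes, the grammar is LR(0)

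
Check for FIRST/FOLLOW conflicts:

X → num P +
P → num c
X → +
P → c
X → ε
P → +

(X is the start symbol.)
Nullable non-terminals: X.

X: nullable alternative(s) X → ε; FOLLOW(X) = { $ }
  X → num P +: FIRST \ {ε} = { 'num' } — disjoint from FOLLOW(X)
  X → +: FIRST \ {ε} = { '+' } — disjoint from FOLLOW(X)
  X → ε: FIRST \ {ε} = { } — this is the only nullable alternative, skip

P has no nullable alternative, so no FIRST/FOLLOW check is needed there.

No FIRST/FOLLOW conflicts found.

Answer: No FIRST/FOLLOW conflicts.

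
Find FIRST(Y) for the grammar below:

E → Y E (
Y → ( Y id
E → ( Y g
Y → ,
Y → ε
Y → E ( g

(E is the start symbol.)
{ '(', ',', ε }

To compute FIRST(Y), examine every production with Y on the left-hand side, reading each right-hand side left to right until a non-nullable symbol is reached.

FIRST sets of the other non-terminals involved (by the same procedure, iterated to a fixed point):
  FIRST(E) = { '(', ',' }

From Y → ( Y id:
  - '(' is a terminal: add '(' and stop
From Y → ,:
  - ',' is a terminal: add ',' and stop
From Y → ε:
  - ε-production, so ε ∈ FIRST(Y)
From Y → E ( g:
  - E is a non-terminal: add FIRST(E) \ {ε} = { '(', ',' }
    E is not nullable, so stop

Collecting: FIRST(Y) = { '(', ',', ε }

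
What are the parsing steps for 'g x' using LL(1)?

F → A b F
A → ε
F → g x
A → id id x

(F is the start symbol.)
Stack is shown with the top on the left.

Stack  Input  Action
--------------------
F $    g x $  output F → g x
g x $  g x $  match 'g'
x $    x $    match 'x'
$      $      accept

The string is accepted.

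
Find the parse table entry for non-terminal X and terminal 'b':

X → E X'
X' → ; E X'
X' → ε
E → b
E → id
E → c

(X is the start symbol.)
X → E X'

To find M[X, 'b'], we find productions for X where 'b' is in the predict set (PREDICT(N → α) = (FIRST(α) \ {ε}) ∪ (FOLLOW(N) if α ⇒* ε)).

Relevant sets:
  FIRST(E) = { 'b', 'c', 'id' }

X → E X': PREDICT = { 'b', 'c', 'id' }
  'b' is in predict set, so this production goes in M[X, 'b']

M[X, 'b'] = X → E X'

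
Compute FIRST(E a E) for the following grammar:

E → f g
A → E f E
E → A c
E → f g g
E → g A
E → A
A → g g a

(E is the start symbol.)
{ 'f', 'g' }

FIRST sets of the non-terminals involved (from the grammar, by fixed-point iteration):
  FIRST(E) = { 'f', 'g' }

To compute FIRST(E a E), process the symbols left to right:
Symbol E is a non-terminal. Add FIRST(E) \ {ε} = { 'f', 'g' }
E is not nullable (ε ∉ FIRST(E)), so stop here.
FIRST(E a E) = { 'f', 'g' }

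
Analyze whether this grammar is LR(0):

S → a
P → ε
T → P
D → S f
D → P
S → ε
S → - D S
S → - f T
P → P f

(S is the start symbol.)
A grammar is LR(0) if no state in the canonical LR(0) collection has:
  - both a shift item (dot before a terminal) and a complete item (shift-reduce conflict), or
  - two or more complete items (reduce-reduce conflict; the accept item [S' → S .] counts as a complete item here).

Augment with S' → S and build the canonical LR(0) collection (I0 = CLOSURE({[S' → . S]}), then GOTO on every symbol after a dot until no new states appear). It has 13 states:
  I0: { [S → . - D S], [S → . - f T], [S → . a], [S → .], [S' → . S] }  — shift, reduce
  I1: { [D → . P], [D → . S f], [P → . P f], [P → .], [S → - . D S], [S → - . f T], [S → . - D S], [S → . - f T], [S → . a], [S → .] }  — shift, 2 reduces
  I2: { [S' → S .] }  — accept
  I3: { [S → a .] }  — reduce
  I4: { [S → - D . S], [S → . - D S], [S → . - f T], [S → . a], [S → .] }  — shift, reduce
  I5: { [D → P .], [P → P . f] }  — shift, reduce
  I6: { [D → S . f] }  — shift
  I7: { [P → . P f], [P → .], [S → - f . T], [T → . P] }  — reduce
  I8: { [P → P . f], [T → P .] }  — shift, reduce
  I9: { [S → - f T .] }  — reduce
  I10: { [P → P f .] }  — reduce
  I11: { [D → S f .] }  — reduce
  I12: { [S → - D S .] }  — reduce

Conflict in state I0:
  Shift-reduce conflict between [S → .] and [S → . - D S]
So the grammar is NOT LR(0).

Answer: No. Shift-reduce conflict between [S → .] and [S → . - D S]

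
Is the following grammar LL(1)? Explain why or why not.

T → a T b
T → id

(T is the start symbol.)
For T:
  PREDICT(T → a T b) = { 'a' }
  PREDICT(T → id) = { 'id' }

All predict sets are disjoint. The grammar IS LL(1).

Answer: Yes, the grammar is LL(1).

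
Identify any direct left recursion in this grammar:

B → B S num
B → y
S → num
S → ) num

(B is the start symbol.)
Yes, B is left-recursive

B → B S num: LEFT RECURSIVE (starts with B)
B → y: starts with y
S → num: starts with num
S → ) num: starts with ')'

The grammar has direct left recursion on: B.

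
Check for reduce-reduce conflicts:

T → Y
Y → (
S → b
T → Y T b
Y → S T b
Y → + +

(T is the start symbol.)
No reduce-reduce conflicts

Augment with T' → T and build the canonical LR(0) collection (I0 = CLOSURE({[T' → . T]}), then GOTO on every symbol after a dot until no new states appear). It has 12 states:
  I0: { [S → . b], [T → . Y T b], [T → . Y], [T' → . T], [Y → . (], [Y → . + +], [Y → . S T b] }  — shift
  I1: { [Y → ( .] }  — reduce
  I2: { [Y → + . +] }  — shift
  I3: { [S → . b], [T → . Y T b], [T → . Y], [Y → . (], [Y → . + +], [Y → . S T b], [Y → S . T b] }  — shift
  I4: { [T' → T .] }  — accept
  I5: { [S → . b], [T → . Y T b], [T → . Y], [T → Y . T b], [T → Y .], [Y → . (], [Y → . + +], [Y → . S T b] }  — shift, reduce
  I6: { [S → b .] }  — reduce
  I7: { [T → Y T . b] }  — shift
  I8: { [T → Y T b .] }  — reduce
  I9: { [Y → S T . b] }  — shift
  I10: { [Y → S T b .] }  — reduce
  I11: { [Y → + + .] }  — reduce

No state contains more than one complete item.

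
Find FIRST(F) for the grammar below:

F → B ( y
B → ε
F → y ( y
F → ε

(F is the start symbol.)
FIRST sets of the other non-terminals involved (by the same procedure, iterated to a fixed point):
  FIRST(B) = { ε }

From F → B ( y:
  - B is a non-terminal: add FIRST(B) \ {ε} = { }
    B is nullable, so continue to the next symbol
  - '(' is a terminal: add '(' and stop
From F → y ( y:
  - y is a terminal: add 'y' and stop
From F → ε:
  - ε-production, so ε ∈ FIRST(F)

Collecting: FIRST(F) = { '(', 'y', ε }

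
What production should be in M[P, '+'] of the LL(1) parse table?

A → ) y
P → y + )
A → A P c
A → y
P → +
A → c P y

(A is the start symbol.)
P → +

To find M[P, '+'], we find productions for P where '+' is in the predict set (PREDICT(N → α) = (FIRST(α) \ {ε}) ∪ (FOLLOW(N) if α ⇒* ε)).

P → y + ): PREDICT = { 'y' }
P → +: PREDICT = { '+' }
  '+' is in predict set, so this production goes in M[P, '+']

M[P, '+'] = P → +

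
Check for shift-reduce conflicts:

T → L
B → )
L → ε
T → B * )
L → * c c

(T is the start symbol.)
A shift-reduce conflict occurs when an LR(0) state has both:
  - a complete (reduce) item [A → α .] (dot at the end), and
  - a shift item [B → β . c γ] (dot before a terminal).

Augment with T' → T and build the canonical LR(0) collection (I0 = CLOSURE({[T' → . T]}), then GOTO on every symbol after a dot until no new states appear). It has 10 states:
  I0: { [B → . )], [L → . * c c], [L → .], [T → . B * )], [T → . L], [T' → . T] }  — shift, reduce
  I1: { [B → ) .] }  — reduce
  I2: { [L → * . c c] }  — shift
  I3: { [T → B . * )] }  — shift
  I4: { [T → L .] }  — reduce
  I5: { [T' → T .] }  — accept
  I6: { [T → B * . )] }  — shift
  I7: { [T → B * ) .] }  — reduce
  I8: { [L → * c . c] }  — shift
  I9: { [L → * c c .] }  — reduce

I0 contains reduce item [L → .] and shift items [B → . )], [L → . * c c] — shift-reduce conflict.

Answer: Yes — I0: [L → .] vs [B → . )]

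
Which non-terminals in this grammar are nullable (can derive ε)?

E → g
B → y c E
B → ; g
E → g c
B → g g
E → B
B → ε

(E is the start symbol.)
A non-terminal is nullable if it can derive ε (the empty string): either it has an ε-production, or it has a production whose right-hand side consists entirely of nullable non-terminals.

ε-productions: B → ε
So B is immediately nullable.
E → B: every symbol on the right is nullable, so E is nullable too.
Every non-terminal is now nullable.
Nullable = { 'B', 'E' }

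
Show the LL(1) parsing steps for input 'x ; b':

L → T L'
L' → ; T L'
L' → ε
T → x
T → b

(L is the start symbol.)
Stack is shown with the top on the left.

Stack     Input    Action
-------------------------
L $       x ; b $  output L → T L'
T L' $    x ; b $  output T → x
x L' $    x ; b $  match 'x'
L' $      ; b $    output L' → ; T L'
; T L' $  ; b $    match ';'
T L' $    b $      output T → b
b L' $    b $      match 'b'
L' $      $        output L' → ε
$         $        accept

The string is accepted.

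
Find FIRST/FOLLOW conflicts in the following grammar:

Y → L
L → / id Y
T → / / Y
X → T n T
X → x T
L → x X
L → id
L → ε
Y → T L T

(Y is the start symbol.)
Yes. Y → T L T with FOLLOW(Y) on { '/' }; L → '/' id Y with FOLLOW(L) on { '/' }; L → x X with FOLLOW(L) on { 'x' }; L → id with FOLLOW(L) on { 'id' }

A FIRST/FOLLOW conflict occurs when a non-terminal N has a nullable alternative N → β (β ⇒* ε) and another alternative N → α with FIRST(α) ∩ FOLLOW(N) ≠ ∅: on such a lookahead the parser cannot decide between expanding α and letting N vanish via β.

Nullable non-terminals: L, Y.
FIRST sets used below: FIRST(L) = { '/', 'id', 'x', ε }, FIRST(T) = { '/' }

L: nullable alternative(s) L → ε; FOLLOW(L) = { $, '/', 'id', 'n', 'x' }
  L → / id Y: FIRST \ {ε} = { '/' } — overlaps FOLLOW(L) on { '/' }: CONFLICT
  L → x X: FIRST \ {ε} = { 'x' } — overlaps FOLLOW(L) on { 'x' }: CONFLICT
  L → id: FIRST \ {ε} = { 'id' } — overlaps FOLLOW(L) on { 'id' }: CONFLICT
  L → ε: FIRST \ {ε} = { } — this is the only nullable alternative, skip

Y: nullable alternative(s) Y → L; FOLLOW(Y) = { $, '/', 'id', 'n', 'x' }
  Y → L: FIRST \ {ε} = { '/', 'id', 'x' } — this is the only nullable alternative, skip
  Y → T L T: FIRST \ {ε} = { '/' } — overlaps FOLLOW(Y) on { '/' }: CONFLICT

T, X have no nullable alternative, so no FIRST/FOLLOW check is needed there.

So the grammar has 4 FIRST/FOLLOW conflicts (marked CONFLICT above).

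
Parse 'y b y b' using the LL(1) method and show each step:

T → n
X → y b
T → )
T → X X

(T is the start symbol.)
LL(1) parsing maintains a stack (initially the start symbol over $) and the input. At each step: if the stack top is a terminal, match it against the current input token; if it is a non-terminal N, replace it with the RHS of M[N, lookahead] (the unique production whose predict set contains the lookahead).

Stack is shown with the top on the left.

Stack    Input      Action
--------------------------
T $      y b y b $  output T → X X
X X $    y b y b $  output X → y b
y b X $  y b y b $  match 'y'
b X $    b y b $    match 'b'
X $      y b $      output X → y b
y b $    y b $      match 'y'
b $      b $        match 'b'
$        $          accept

The string is accepted.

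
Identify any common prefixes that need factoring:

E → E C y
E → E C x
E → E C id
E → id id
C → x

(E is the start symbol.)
Left-factoring is needed when two productions for the same non-terminal
share a common prefix on the right-hand side.

Productions for E:
  E → E C y
  E → E C x
  E → E C id
  E → id id

Found common prefix 'E C' in productions for E

Answer: Yes, E has productions with common prefix 'E C'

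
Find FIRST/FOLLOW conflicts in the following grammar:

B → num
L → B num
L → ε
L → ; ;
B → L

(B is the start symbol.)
A FIRST/FOLLOW conflict occurs when a non-terminal N has a nullable alternative N → β (β ⇒* ε) and another alternative N → α with FIRST(α) ∩ FOLLOW(N) ≠ ∅: on such a lookahead the parser cannot decide between expanding α and letting N vanish via β.

Nullable non-terminals: B, L.
FIRST sets used below: FIRST(L) = { ';', 'num', ε }, FIRST(B) = { ';', 'num', ε }

B: nullable alternative(s) B → L; FOLLOW(B) = { $, 'num' }
  B → num: FIRST \ {ε} = { 'num' } — overlaps FOLLOW(B) on { 'num' }: CONFLICT
  B → L: FIRST \ {ε} = { ';', 'num' } — this is the only nullable alternative, skip

L: nullable alternative(s) L → ε; FOLLOW(L) = { $, 'num' }
  L → B num: FIRST \ {ε} = { ';', 'num' } — overlaps FOLLOW(L) on { 'num' }: CONFLICT
  L → ε: FIRST \ {ε} = { } — this is the only nullable alternative, skip
  L → ; ;: FIRST \ {ε} = { ';' } — disjoint from FOLLOW(L)

So the grammar has 2 FIRST/FOLLOW conflicts (marked CONFLICT above).

Answer: Yes. B → num with FOLLOW(B) on { 'num' }; L → B num with FOLLOW(L) on { 'num' }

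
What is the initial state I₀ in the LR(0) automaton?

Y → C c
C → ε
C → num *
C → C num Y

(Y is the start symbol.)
First, augment the grammar with Y' → Y
I₀ = CLOSURE({ [Y' → . Y] }):
  [Y' → . Y] has the dot before Y: add [Y → . C c]
  [Y → . C c] has the dot before C: add [C → .], [C → . num *], [C → . C num Y]
No further items can be added.

I₀ = { [C → . C num Y], [C → . num *], [C → .], [Y → . C c], [Y' → . Y] }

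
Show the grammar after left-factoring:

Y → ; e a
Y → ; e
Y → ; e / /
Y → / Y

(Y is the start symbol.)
Left-factoring transforms A → αβ₁ | αβ₂ into A → αA' and A' → β₁ | β₂
(α is the longest common prefix among the alternatives). Repeat until
no nonterminal has two alternatives with a common prefix.

Round 1: Y has alternatives sharing prefix '; e'. Introduce Y': Y → ; e Y'
  Add: Y' → a
  Add: Y' → ε
  Add: Y' → / /

No remaining common prefixes — done.

Resulting grammar:
Y → ; e Y'
Y' → a
Y' → ε
Y' → / /
Y → / Y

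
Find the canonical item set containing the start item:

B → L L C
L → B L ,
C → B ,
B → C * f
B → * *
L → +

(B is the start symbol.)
First, augment the grammar with B' → B
I₀ = CLOSURE({ [B' → . B] }):
  [B' → . B] has the dot before B: add [B → . L L C], [B → . C * f], [B → . * *]
  [B → . L L C] has the dot before L: add [L → . B L ,], [L → . +]
  [B → . C * f] has the dot before C: add [C → . B ,]
No further items can be added.

I₀ = { [B → . * *], [B → . C * f], [B → . L L C], [B' → . B], [C → . B ,], [L → . +], [L → . B L ,] }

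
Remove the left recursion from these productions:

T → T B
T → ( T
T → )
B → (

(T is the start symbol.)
T → ( T T'
T → ) T'
T' → B T'
T' → ε
B → (

T is directly left-recursive. The standard transformation for
  A → A α₁ | ... | A α_m | β₁ | ... | β_n
is
  A  → β₁ A' | ... | β_n A'
  A' → α₁ A' | ... | α_m A' | ε

T → ( T becomes T → ( T T'
T → ) becomes T → ) T'
T → T B becomes T' → B T'
Add T' → ε

Productions for other non-terminals are unchanged:
  B → (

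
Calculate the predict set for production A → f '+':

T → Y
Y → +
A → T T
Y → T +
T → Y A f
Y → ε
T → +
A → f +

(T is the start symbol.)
PREDICT(A → f '+') = (FIRST(RHS) \ {ε}) ∪ (FOLLOW(A) if ε ∈ FIRST(RHS), i.e. RHS ⇒* ε)
FIRST(f '+') = { 'f' }
ε ∉ FIRST(f '+'), so FOLLOW(A) is not added.
PREDICT(A → f '+') = { 'f' }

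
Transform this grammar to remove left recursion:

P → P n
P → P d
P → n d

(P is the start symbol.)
P is directly left-recursive. The standard transformation for
  A → A α₁ | ... | A α_m | β₁ | ... | β_n
is
  A  → β₁ A' | ... | β_n A'
  A' → α₁ A' | ... | α_m A' | ε

P → n d becomes P → n d P'
P → P n becomes P' → n P'
P → P d becomes P' → d P'
Add P' → ε

Resulting grammar:
P → n d P'
P' → n P'
P' → d P'
P' → ε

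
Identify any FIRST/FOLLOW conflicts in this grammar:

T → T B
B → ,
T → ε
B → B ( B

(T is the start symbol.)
A FIRST/FOLLOW conflict occurs when a non-terminal N has a nullable alternative N → β (β ⇒* ε) and another alternative N → α with FIRST(α) ∩ FOLLOW(N) ≠ ∅: on such a lookahead the parser cannot decide between expanding α and letting N vanish via β.

Nullable non-terminals: T.
FIRST sets used below: FIRST(T) = { ',', ε }, FIRST(B) = { ',' }

T: nullable alternative(s) T → ε; FOLLOW(T) = { $, ',' }
  T → T B: FIRST \ {ε} = { ',' } — overlaps FOLLOW(T) on { ',' }: CONFLICT
  T → ε: FIRST \ {ε} = { } — this is the only nullable alternative, skip

B has no nullable alternative, so no FIRST/FOLLOW check is needed there.

So the grammar has 1 FIRST/FOLLOW conflict (marked CONFLICT above).

Answer: Yes. T → T B with FOLLOW(T) on { ',' }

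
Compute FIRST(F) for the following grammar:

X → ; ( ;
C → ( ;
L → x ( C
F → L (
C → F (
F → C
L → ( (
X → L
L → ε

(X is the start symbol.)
{ '(', 'x' }

FIRST sets of the other non-terminals involved (by the same procedure, iterated to a fixed point):
  FIRST(L) = { '(', 'x', ε }
  FIRST(C) = { '(', 'x' }

From F → L (:
  - L is a non-terminal: add FIRST(L) \ {ε} = { '(', 'x' }
    L is nullable, so continue to the next symbol
  - '(' is a terminal: add '(' and stop
From F → C:
  - C is a non-terminal: add FIRST(C) \ {ε} = { '(', 'x' }
    C is not nullable, so stop

Collecting: FIRST(F) = { '(', 'x' }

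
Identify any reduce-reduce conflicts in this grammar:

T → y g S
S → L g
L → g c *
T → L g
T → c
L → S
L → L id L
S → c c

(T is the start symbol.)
Yes — I9: [L → S .] vs [T → y g S .]; I17: [S → L g .] vs [T → L g .]

Augment with T' → T and build the canonical LR(0) collection (I0 = CLOSURE({[T' → . T]}), then GOTO on every symbol after a dot until no new states appear). It has 18 states:
  I0: { [L → . L id L], [L → . S], [L → . g c *], [S → . L g], [S → . c c], [T → . L g], [T → . c], [T → . y g S], [T' → . T] }  — shift
  I1: { [L → L . id L], [S → L . g], [T → L . g] }  — shift
  I2: { [L → S .] }  — reduce
  I3: { [T' → T .] }  — accept
  I4: { [S → c . c], [T → c .] }  — shift, reduce
  I5: { [L → g . c *] }  — shift
  I6: { [T → y . g S] }  — shift
  I7: { [L → . L id L], [L → . S], [L → . g c *], [S → . L g], [S → . c c], [T → y g . S] }  — shift
  I8: { [L → L . id L], [S → L . g] }  — shift
  I9: { [L → S .], [T → y g S .] }  — 2 reduces
  I10: { [S → c . c] }  — shift
  I11: { [S → c c .] }  — reduce
  I12: { [S → L g .] }  — reduce
  I13: { [L → . L id L], [L → . S], [L → . g c *], [L → L id . L], [S → . L g], [S → . c c] }  — shift
  I14: { [L → L . id L], [L → L id L .], [S → L . g] }  — shift, reduce
  I15: { [L → g c . *] }  — shift
  I16: { [L → g c * .] }  — reduce
  I17: { [S → L g .], [T → L g .] }  — 2 reduces

I9 contains complete items [L → S .], [T → y g S .] — reduce-reduce conflict.
I17 contains complete items [S → L g .], [T → L g .] — reduce-reduce conflict.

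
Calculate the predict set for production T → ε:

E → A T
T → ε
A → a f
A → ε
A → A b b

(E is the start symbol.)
PREDICT(T → ε) = (FIRST(RHS) \ {ε}) ∪ (FOLLOW(T) if ε ∈ FIRST(RHS), i.e. RHS ⇒* ε)
The right-hand side is ε (FIRST(ε) = { ε }), so the predict set is FOLLOW(T) = { $ }
PREDICT(T → ε) = { $ }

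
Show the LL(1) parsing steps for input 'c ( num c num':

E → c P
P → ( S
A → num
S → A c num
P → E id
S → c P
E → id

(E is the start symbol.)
LL(1) parsing maintains a stack (initially the start symbol over $) and the input. At each step: if the stack top is a terminal, match it against the current input token; if it is a non-terminal N, replace it with the RHS of M[N, lookahead] (the unique production whose predict set contains the lookahead).

Stack is shown with the top on the left.

Stack        Input            Action
------------------------------------
E $          c ( num c num $  output E → c P
c P $        c ( num c num $  match 'c'
P $          ( num c num $    output P → ( S
( S $        ( num c num $    match '('
S $          num c num $      output S → A c num
A c num $    num c num $      output A → num
num c num $  num c num $      match 'num'
c num $      c num $          match 'c'
num $        num $            match 'num'
$            $                accept

The string is accepted.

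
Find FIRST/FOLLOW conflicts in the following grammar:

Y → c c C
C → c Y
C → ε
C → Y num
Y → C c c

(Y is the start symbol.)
Yes. C → c Y with FOLLOW(C) on { 'c' }; C → Y num with FOLLOW(C) on { 'c' }

Nullable non-terminals: C.
FIRST sets used below: FIRST(Y) = { 'c' }

C: nullable alternative(s) C → ε; FOLLOW(C) = { $, 'c', 'num' }
  C → c Y: FIRST \ {ε} = { 'c' } — overlaps FOLLOW(C) on { 'c' }: CONFLICT
  C → ε: FIRST \ {ε} = { } — this is the only nullable alternative, skip
  C → Y num: FIRST \ {ε} = { 'c' } — overlaps FOLLOW(C) on { 'c' }: CONFLICT

Y has no nullable alternative, so no FIRST/FOLLOW check is needed there.

So the grammar has 2 FIRST/FOLLOW conflicts (marked CONFLICT above).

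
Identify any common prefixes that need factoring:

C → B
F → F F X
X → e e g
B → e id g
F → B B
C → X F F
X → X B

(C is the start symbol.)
Left-factoring is needed when two productions for the same non-terminal
share a common prefix on the right-hand side.

Productions for C:
  C → B
  C → X F F
Productions for F:
  F → F F X
  F → B B
Productions for X:
  X → e e g
  X → X B

No common prefixes found.

Answer: No, left-factoring is not needed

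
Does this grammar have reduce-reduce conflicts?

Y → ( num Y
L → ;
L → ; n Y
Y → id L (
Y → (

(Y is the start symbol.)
Augment with Y' → Y and build the canonical LR(0) collection (I0 = CLOSURE({[Y' → . Y]}), then GOTO on every symbol after a dot until no new states appear). It has 11 states:
  I0: { [Y → . ( num Y], [Y → . (], [Y → . id L (], [Y' → . Y] }  — shift
  I1: { [Y → ( . num Y], [Y → ( .] }  — shift, reduce
  I2: { [Y' → Y .] }  — accept
  I3: { [L → . ; n Y], [L → . ;], [Y → id . L (] }  — shift
  I4: { [L → ; . n Y], [L → ; .] }  — shift, reduce
  I5: { [Y → id L . (] }  — shift
  I6: { [Y → id L ( .] }  — reduce
  I7: { [L → ; n . Y], [Y → . ( num Y], [Y → . (], [Y → . id L (] }  — shift
  I8: { [L → ; n Y .] }  — reduce
  I9: { [Y → ( num . Y], [Y → . ( num Y], [Y → . (], [Y → . id L (] }  — shift
  I10: { [Y → ( num Y .] }  — reduce

No state contains more than one complete item.

Answer: No reduce-reduce conflicts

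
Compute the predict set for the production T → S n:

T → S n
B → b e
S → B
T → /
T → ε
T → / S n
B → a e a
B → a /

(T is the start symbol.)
{ 'a', 'b' }

PREDICT(T → S n) = (FIRST(RHS) \ {ε}) ∪ (FOLLOW(T) if ε ∈ FIRST(RHS), i.e. RHS ⇒* ε)
FIRST(S) = { 'a', 'b' }
FIRST(S n) = { 'a', 'b' }
ε ∉ FIRST(S n), so FOLLOW(T) is not added.
PREDICT(T → S n) = { 'a', 'b' }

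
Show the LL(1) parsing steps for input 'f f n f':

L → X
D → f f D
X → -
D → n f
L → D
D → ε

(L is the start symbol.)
LL(1) parsing maintains a stack (initially the start symbol over $) and the input. At each step: if the stack top is a terminal, match it against the current input token; if it is a non-terminal N, replace it with the RHS of M[N, lookahead] (the unique production whose predict set contains the lookahead).

Stack is shown with the top on the left.

Stack    Input      Action
--------------------------
L $      f f n f $  output L → D
D $      f f n f $  output D → f f D
f f D $  f f n f $  match 'f'
f D $    f n f $    match 'f'
D $      n f $      output D → n f
n f $    n f $      match 'n'
f $      f $        match 'f'
$        $          accept

The string is accepted.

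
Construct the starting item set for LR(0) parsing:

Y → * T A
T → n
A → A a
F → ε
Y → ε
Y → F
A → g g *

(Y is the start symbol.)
First, augment the grammar with Y' → Y
I₀ = CLOSURE({ [Y' → . Y] }):
  [Y' → . Y] has the dot before Y: add [Y → . * T A], [Y → .], [Y → . F]
  [Y → . F] has the dot before F: add [F → .]
No further items can be added.

I₀ = { [F → .], [Y → . * T A], [Y → . F], [Y → .], [Y' → . Y] }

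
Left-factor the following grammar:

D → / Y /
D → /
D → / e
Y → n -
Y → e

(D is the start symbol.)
Left-factoring transforms A → αβ₁ | αβ₂ into A → αA' and A' → β₁ | β₂
(α is the longest common prefix among the alternatives). Repeat until
no nonterminal has two alternatives with a common prefix.

Round 1: D has alternatives sharing prefix '/'. Introduce D': D → / D'
  Add: D' → Y /
  Add: D' → ε
  Add: D' → e

No remaining common prefixes — done.

Resulting grammar:
D → / D'
D' → Y /
D' → ε
D' → e
Y → n -
Y → e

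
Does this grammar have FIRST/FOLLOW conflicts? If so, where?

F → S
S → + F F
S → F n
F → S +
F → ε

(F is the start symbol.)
A FIRST/FOLLOW conflict occurs when a non-terminal N has a nullable alternative N → β (β ⇒* ε) and another alternative N → α with FIRST(α) ∩ FOLLOW(N) ≠ ∅: on such a lookahead the parser cannot decide between expanding α and letting N vanish via β.

Nullable non-terminals: F.
FIRST sets used below: FIRST(S) = { '+', 'n' }

F: nullable alternative(s) F → ε; FOLLOW(F) = { $, '+', 'n' }
  F → S: FIRST \ {ε} = { '+', 'n' } — overlaps FOLLOW(F) on { '+', 'n' }: CONFLICT
  F → S +: FIRST \ {ε} = { '+', 'n' } — overlaps FOLLOW(F) on { '+', 'n' }: CONFLICT
  F → ε: FIRST \ {ε} = { } — this is the only nullable alternative, skip

S has no nullable alternative, so no FIRST/FOLLOW check is needed there.

So the grammar has 2 FIRST/FOLLOW conflicts (marked CONFLICT above).

Answer: Yes. F → S with FOLLOW(F) on { '+', 'n' }; F → S '+' with FOLLOW(F) on { '+', 'n' }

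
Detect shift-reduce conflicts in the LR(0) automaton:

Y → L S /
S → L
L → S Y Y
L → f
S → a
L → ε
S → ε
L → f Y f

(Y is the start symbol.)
Yes — I0: [L → .] vs [L → . f]; I1: [L → .] vs [L → . f]; I2: [L → .] vs [L → . f]; I5: [L → .] vs [L → . f]; I8: [L → .] vs [L → . f]; I11: [L → .] vs [L → . f]

Augment with Y' → Y and build the canonical LR(0) collection (I0 = CLOSURE({[Y' → . Y]}), then GOTO on every symbol after a dot until no new states appear). It has 13 states:
  I0: { [L → . S Y Y], [L → . f Y f], [L → . f], [L → .], [S → . L], [S → . a], [S → .], [Y → . L S /], [Y' → . Y] }  — shift, 2 reduces
  I1: { [L → . S Y Y], [L → . f Y f], [L → . f], [L → .], [S → . L], [S → . a], [S → .], [S → L .], [Y → L . S /] }  — shift, 3 reduces
  I2: { [L → . S Y Y], [L → . f Y f], [L → . f], [L → .], [L → S . Y Y], [S → . L], [S → . a], [S → .], [Y → . L S /] }  — shift, 2 reduces
  I3: { [Y' → Y .] }  — accept
  I4: { [S → a .] }  — reduce
  I5: { [L → . S Y Y], [L → . f Y f], [L → . f], [L → .], [L → f . Y f], [L → f .], [S → . L], [S → . a], [S → .], [Y → . L S /] }  — shift, 3 reduces
  I6: { [L → f Y . f] }  — shift
  I7: { [L → f Y f .] }  — reduce
  I8: { [L → . S Y Y], [L → . f Y f], [L → . f], [L → .], [L → S Y . Y], [S → . L], [S → . a], [S → .], [Y → . L S /] }  — shift, 2 reduces
  I9: { [L → S Y Y .] }  — reduce
  I10: { [S → L .] }  — reduce
  I11: { [L → . S Y Y], [L → . f Y f], [L → . f], [L → .], [L → S . Y Y], [S → . L], [S → . a], [S → .], [Y → . L S /], [Y → L S . /] }  — shift, 2 reduces
  I12: { [Y → L S / .] }  — reduce

I0 contains reduce items [L → .], [S → .] and shift items [L → . f], [L → . f Y f], [S → . a] — shift-reduce conflict.
I1 contains reduce items [L → .], [S → .], [S → L .] and shift items [L → . f], [L → . f Y f], [S → . a] — shift-reduce conflict.
I2 contains reduce items [L → .], [S → .] and shift items [L → . f], [L → . f Y f], [S → . a] — shift-reduce conflict.
I5 contains reduce items [L → .], [L → f .], [S → .] and shift items [L → . f], [L → . f Y f], [S → . a] — shift-reduce conflict.
I8 contains reduce items [L → .], [S → .] and shift items [L → . f], [L → . f Y f], [S → . a] — shift-reduce conflict.
I11 contains reduce items [L → .], [S → .] and shift items [L → . f], [L → . f Y f], [S → . a], [Y → L S . /] — shift-reduce conflict.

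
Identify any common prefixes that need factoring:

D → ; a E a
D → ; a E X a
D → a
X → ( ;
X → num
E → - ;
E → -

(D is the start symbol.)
Yes, D has productions with common prefix '; a E'; E has productions with common prefix '-'

Left-factoring is needed when two productions for the same non-terminal
share a common prefix on the right-hand side.

Productions for D:
  D → ; a E a
  D → ; a E X a
  D → a
Productions for X:
  X → ( ;
  X → num
Productions for E:
  E → - ;
  E → -

Found common prefix '; a E' in productions for D
Found common prefix '-' in productions for E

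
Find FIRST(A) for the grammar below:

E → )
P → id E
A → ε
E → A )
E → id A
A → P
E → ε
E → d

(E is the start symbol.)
To compute FIRST(A), examine every production with A on the left-hand side, reading each right-hand side left to right until a non-nullable symbol is reached.

FIRST sets of the other non-terminals involved (by the same procedure, iterated to a fixed point):
  FIRST(P) = { 'id' }

From A → ε:
  - ε-production, so ε ∈ FIRST(A)
From A → P:
  - P is a non-terminal: add FIRST(P) \ {ε} = { 'id' }
    P is not nullable, so stop

Collecting: FIRST(A) = { 'id', ε }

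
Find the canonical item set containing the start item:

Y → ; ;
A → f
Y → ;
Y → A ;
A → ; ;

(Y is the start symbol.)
First, augment the grammar with Y' → Y
I₀ = CLOSURE({ [Y' → . Y] }):
  [Y' → . Y] has the dot before Y: add [Y → . ; ;], [Y → . ;], [Y → . A ;]
  [Y → . A ;] has the dot before A: add [A → . f], [A → . ; ;]
No further items can be added.

I₀ = { [A → . ; ;], [A → . f], [Y → . ; ;], [Y → . ;], [Y → . A ;], [Y' → . Y] }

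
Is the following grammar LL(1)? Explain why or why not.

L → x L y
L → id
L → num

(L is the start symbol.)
Yes, the grammar is LL(1).

For L:
  PREDICT(L → x L y) = { 'x' }
  PREDICT(L → id) = { 'id' }
  PREDICT(L → num) = { 'num' }

All predict sets are disjoint. The grammar IS LL(1).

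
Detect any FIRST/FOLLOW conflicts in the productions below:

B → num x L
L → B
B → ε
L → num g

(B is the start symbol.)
No FIRST/FOLLOW conflicts.

Nullable non-terminals: B, L.
FIRST sets used below: FIRST(B) = { 'num', ε }

B: nullable alternative(s) B → ε; FOLLOW(B) = { $ }
  B → num x L: FIRST \ {ε} = { 'num' } — disjoint from FOLLOW(B)
  B → ε: FIRST \ {ε} = { } — this is the only nullable alternative, skip

L: nullable alternative(s) L → B; FOLLOW(L) = { $ }
  L → B: FIRST \ {ε} = { 'num' } — this is the only nullable alternative, skip
  L → num g: FIRST \ {ε} = { 'num' } — disjoint from FOLLOW(L)

No FIRST/FOLLOW conflicts found.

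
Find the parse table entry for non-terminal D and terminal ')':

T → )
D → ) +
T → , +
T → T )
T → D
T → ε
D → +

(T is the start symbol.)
D → ) +

To find M[D, ')'], we find productions for D where ')' is in the predict set (PREDICT(N → α) = (FIRST(α) \ {ε}) ∪ (FOLLOW(N) if α ⇒* ε)).

D → ) +: PREDICT = { ')' }
  ')' is in predict set, so this production goes in M[D, ')']
D → +: PREDICT = { '+' }

M[D, ')'] = D → ) +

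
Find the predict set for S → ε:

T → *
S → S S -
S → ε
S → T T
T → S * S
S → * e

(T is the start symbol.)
{ $, '*', '-' }

PREDICT(S → ε) = (FIRST(RHS) \ {ε}) ∪ (FOLLOW(S) if ε ∈ FIRST(RHS), i.e. RHS ⇒* ε)
The right-hand side is ε (FIRST(ε) = { ε }), so the predict set is FOLLOW(S) = { $, '*', '-' }
PREDICT(S → ε) = { $, '*', '-' }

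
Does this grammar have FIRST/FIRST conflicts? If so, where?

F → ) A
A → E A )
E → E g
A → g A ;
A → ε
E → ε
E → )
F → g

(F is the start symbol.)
A FIRST/FIRST conflict occurs when two productions N → α and N → β for the same non-terminal have FIRST(α) ∩ FIRST(β) ≠ ∅ (with ε ∈ FIRST of a nullable right-hand side, so two nullable alternatives also conflict).

FIRST sets of the non-terminals at (or reachable through a nullable prefix from) the front of some alternative:
  FIRST(E) = { ')', 'g', ε }
  FIRST(A) = { ')', 'g', ε }

Productions for F:
  F → ) A: FIRST = { ')' }
  F → g: FIRST = { 'g' }
Productions for A:
  A → E A ): FIRST = { ')', 'g' }
  A → g A ;: FIRST = { 'g' }
  A → ε: FIRST = { ε }
Productions for E:
  E → E g: FIRST = { ')', 'g' }
  E → ε: FIRST = { ε }
  E → ): FIRST = { ')' }

Conflict for A: A → E A ) and A → g A ;
  Overlap: { 'g' }
Conflict for E: E → E g and E → )
  Overlap: { ')' }

Answer: Yes. A → E A ')' / A → g A ';' on { 'g' }; E → E g / E → ')' on { ')' }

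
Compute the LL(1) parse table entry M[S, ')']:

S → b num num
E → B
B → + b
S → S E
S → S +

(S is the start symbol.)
Empty (error entry)

To find M[S, ')'], we find productions for S where ')' is in the predict set (PREDICT(N → α) = (FIRST(α) \ {ε}) ∪ (FOLLOW(N) if α ⇒* ε)).

Relevant sets:
  FIRST(S) = { 'b' }

S → b num num: PREDICT = { 'b' }
S → S E: PREDICT = { 'b' }
S → S +: PREDICT = { 'b' }

M[S, ')'] is empty (no production applies)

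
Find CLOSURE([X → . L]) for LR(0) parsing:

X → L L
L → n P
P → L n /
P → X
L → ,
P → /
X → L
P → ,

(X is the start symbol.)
To compute CLOSURE, for each item [A → α.Bβ] where B is a non-terminal, add [B → .γ] for all productions B → γ; repeat for the newly added items until nothing changes.

Start with: [X → . L]
  [X → . L] has the dot before L: add [L → . n P], [L → . ,]
No further items can be added.

CLOSURE = { [L → . ,], [L → . n P], [X → . L] }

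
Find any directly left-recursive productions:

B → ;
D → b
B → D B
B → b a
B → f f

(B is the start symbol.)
Direct left recursion occurs when N → N α for some non-terminal N (the right-hand side begins with the left-hand side itself).

B → ;: starts with ';'
D → b: starts with b
B → D B: starts with D
B → b a: starts with b
B → f f: starts with f

No direct left recursion found.

Answer: No direct left recursion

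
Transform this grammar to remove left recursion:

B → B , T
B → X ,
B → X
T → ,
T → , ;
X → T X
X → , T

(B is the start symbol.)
B → X , B'
B → X B'
B' → , T B'
B' → ε
T → ,
T → , ;
X → T X
X → , T

B is directly left-recursive. The standard transformation for
  A → A α₁ | ... | A α_m | β₁ | ... | β_n
is
  A  → β₁ A' | ... | β_n A'
  A' → α₁ A' | ... | α_m A' | ε

B → X , becomes B → X , B'
B → X becomes B → X B'
B → B , T becomes B' → , T B'
Add B' → ε

Productions for other non-terminals are unchanged:
  T → ,
  T → , ;
  X → T X
  X → , T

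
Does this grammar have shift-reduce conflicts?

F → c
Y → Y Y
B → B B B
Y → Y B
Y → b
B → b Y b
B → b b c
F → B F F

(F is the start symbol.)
Yes — I6: [Y → b .] vs [B → b b . c]; I8: [Y → Y B .] vs [B → . b Y b]; I9: [Y → Y Y .] vs [B → . b Y b]; I10: [B → b Y b .] vs [B → b . b c]; I11: [Y → b .] vs [B → b . b c]; I13: [B → B B B .] vs [B → . b Y b]; I17: [B → B B B .] vs [B → . b Y b]

A shift-reduce conflict occurs when an LR(0) state has both:
  - a complete (reduce) item [A → α .] (dot at the end), and
  - a shift item [B → β . c γ] (dot before a terminal).

Augment with F' → F and build the canonical LR(0) collection (I0 = CLOSURE({[F' → . F]}), then GOTO on every symbol after a dot until no new states appear). It has 18 states:
  I0: { [B → . B B B], [B → . b Y b], [B → . b b c], [F → . B F F], [F → . c], [F' → . F] }  — shift
  I1: { [B → . B B B], [B → . b Y b], [B → . b b c], [B → B . B B], [F → . B F F], [F → . c], [F → B . F F] }  — shift
  I2: { [F' → F .] }  — accept
  I3: { [B → b . Y b], [B → b . b c], [Y → . Y B], [Y → . Y Y], [Y → . b] }  — shift
  I4: { [F → c .] }  — reduce
  I5: { [B → . B B B], [B → . b Y b], [B → . b b c], [B → b Y . b], [Y → . Y B], [Y → . Y Y], [Y → . b], [Y → Y . B], [Y → Y . Y] }  — shift
  I6: { [B → b b . c], [Y → b .] }  — shift, reduce
  I7: { [B → b b c .] }  — reduce
  I8: { [B → . B B B], [B → . b Y b], [B → . b b c], [B → B . B B], [Y → Y B .] }  — shift, reduce
  I9: { [B → . B B B], [B → . b Y b], [B → . b b c], [Y → . Y B], [Y → . Y Y], [Y → . b], [Y → Y . B], [Y → Y . Y], [Y → Y Y .] }  — shift, reduce
  I10: { [B → b . Y b], [B → b . b c], [B → b Y b .], [Y → . Y B], [Y → . Y Y], [Y → . b], [Y → b .] }  — shift, 2 reduces
  I11: { [B → b . Y b], [B → b . b c], [Y → . Y B], [Y → . Y Y], [Y → . b], [Y → b .] }  — shift, reduce
  I12: { [B → . B B B], [B → . b Y b], [B → . b b c], [B → B . B B], [B → B B . B] }  — shift
  I13: { [B → . B B B], [B → . b Y b], [B → . b b c], [B → B . B B], [B → B B . B], [B → B B B .] }  — shift, reduce
  I14: { [B → . B B B], [B → . b Y b], [B → . b b c], [B → B . B B], [B → B B . B], [F → . B F F], [F → . c], [F → B . F F] }  — shift
  I15: { [B → . B B B], [B → . b Y b], [B → . b b c], [F → . B F F], [F → . c], [F → B F . F] }  — shift
  I16: { [F → B F F .] }  — reduce
  I17: { [B → . B B B], [B → . b Y b], [B → . b b c], [B → B . B B], [B → B B . B], [B → B B B .], [F → . B F F], [F → . c], [F → B . F F] }  — shift, reduce

I6 contains reduce item [Y → b .] and shift item [B → b b . c] — shift-reduce conflict.
I8 contains reduce item [Y → Y B .] and shift items [B → . b Y b], [B → . b b c] — shift-reduce conflict.
I9 contains reduce item [Y → Y Y .] and shift items [B → . b Y b], [B → . b b c], [Y → . b] — shift-reduce conflict.
I10 contains reduce items [B → b Y b .], [Y → b .] and shift items [B → b . b c], [Y → . b] — shift-reduce conflict.
I11 contains reduce item [Y → b .] and shift items [B → b . b c], [Y → . b] — shift-reduce conflict.
I13 contains reduce item [B → B B B .] and shift items [B → . b Y b], [B → . b b c] — shift-reduce conflict.
I17 contains reduce item [B → B B B .] and shift items [B → . b Y b], [B → . b b c], [F → . c] — shift-reduce conflict.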